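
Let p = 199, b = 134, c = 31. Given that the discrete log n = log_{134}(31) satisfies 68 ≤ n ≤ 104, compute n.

Compute 134^68 mod 199 = 100, then multiply by 134 repeatedly:
  134^68=100  134^69=67  134^70=23  134^71=97  134^72=63
  134^73=84  134^74=112  134^75=83  134^76=177  134^77=37
  134^78=182  134^79=110  134^80=14  134^81=85  134^82=47
  134^83=129  134^84=172  134^85=163  134^86=151  134^87=135
  134^88=180  134^89=41  134^90=121  134^91=95  134^92=193
  134^93=191  134^94=122  134^95=30  134^96=40  134^97=186
  134^98=49  134^99=198  134^100=65  134^101=153  134^102=5
  134^103=73  134^104=31
Found 31 at exponent 104.

104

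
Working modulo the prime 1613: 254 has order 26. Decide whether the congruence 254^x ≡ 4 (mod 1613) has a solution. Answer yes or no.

4 ∈ ⟨254⟩ iff 4^26 ≡ 1 (mod 1613), since |⟨254⟩| = 26.
4^26 mod 1613 = 1.
Since 1 = 1, 4 lies in the subgroup.

yes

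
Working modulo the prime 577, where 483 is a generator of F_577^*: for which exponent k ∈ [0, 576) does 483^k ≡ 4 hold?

Baby-step giant-step with m = ceil(sqrt(576)) = 24.
Baby table (483^j mod 577 for j=0..23):
  0:1  1:483  2:181  3:296  4:449  5:492  6:489  7:194
  8:228  9:494  10:301  11:556  12:243  13:238  14:131  15:380
  16:54  17:117  18:542  19:405  20:12  21:26  22:441  23:90
Giant step factor: 483^(-24) ≡ 361 (mod 577).
Scan 4·361^i mod 577 for i = 0, 1, …:
  i=0: 4   i=1: 290   i=2: 253   i=3: 167
  i=4: 279   i=5: 321   i=6: 481   i=7: 541
  i=8: 275   i=9: 31   i=10: 228
Match at i=10, j=8: k = 10·24 + 8 = 248.

248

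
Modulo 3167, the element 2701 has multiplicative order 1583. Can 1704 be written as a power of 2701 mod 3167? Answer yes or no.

no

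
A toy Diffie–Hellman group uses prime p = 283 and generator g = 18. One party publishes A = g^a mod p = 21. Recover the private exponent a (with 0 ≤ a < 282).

21

Successive powers of 18 modulo 283:
  18^0=1  18^1=18  18^2=41  18^3=172  18^4=266  18^5=260
  18^6=152  18^7=189  18^8=6  18^9=108  18^10=246  18^11=183
  18^12=181  18^13=145  18^14=63  18^15=2  18^16=36  18^17=82
  18^18=61  18^19=249  18^20=237  18^21=21
So 18^21 ≡ 21 (mod 283), giving a = 21.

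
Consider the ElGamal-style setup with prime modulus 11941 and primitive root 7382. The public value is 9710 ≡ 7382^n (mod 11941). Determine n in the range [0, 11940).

8625

Baby-step giant-step with m = ceil(sqrt(11940)) = 110.
Baby table (7382^j mod 11941 for j=0..109):
  0:1  1:7382  2:7141  3:7288  4:5811  5:4730  6:1376  7:7782
  8:10514  9:9789  10:7407  11:635  12:6698  13:8896  14:6713  15:216
  16:6359  17:2067  18:9937  19:1371  20:6695  21:10632  22:9172  23:2234
  24:867  25:11759  26:5809  27:1907  28:10976  29:5147  30:10833  31:329
  32:4655  33:8953  34:9552  35:1259  36:3840  37:10887  38:4904  39:8157
  40:8452  41:939  42:5918  43:6498  44:1239  45:11433  46:11359  47:2436
  48:11347  49:9380  50:9242  51:5511  52:11156  53:8456  54:6585  55:10600
  56:11768  57:601  58:6471  59:4922  60:9682  61:5639  62:772  63:3047
  64:8051  65:2125  66:8217  67:9555  68:11464  69:1381  70:8869  71:10396
  72:10406  73:639  74:403  75:1637  76:42  77:11519  78:1397  79:7571
  80:5242  81:7604  82:10028  83:4437  84:11712  85:5144  86:628  87:2788
  88:6673  89:3461  90:7303  91:9072  92:4376  93:3227  94:11360  95:9818
  96:6547  97:4727  98:3112  99:10241  100:591  101:4297  102:5158  103:8448
  104:7234  105:1236  106:1228  107:1877  108:4454  109:5855
Giant step factor: 7382^(-110) ≡ 4620 (mod 11941).
Scan 9710·4620^i mod 11941 for i = 0, 1, …:
  i=0: 9710   i=1: 9804   i=2: 2267   i=3: 1283
  i=4: 4724   i=5: 8673   i=6: 7205   i=7: 7533
  i=8: 6386   i=9: 9050     …   i=77: 7516
  i=78: 11433
Match at i=78, j=45: n = 78·110 + 45 = 8625.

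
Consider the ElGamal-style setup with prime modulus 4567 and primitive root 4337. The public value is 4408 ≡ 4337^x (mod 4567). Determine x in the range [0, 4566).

1388

Baby-step giant-step with m = ceil(sqrt(4566)) = 68.
Baby table (4337^j mod 4567 for j=0..67):
  0:1  1:4337  2:2663  3:4055  4:3585  5:2077  6:1825  7:414
  8:687  9:1835  10:2681  11:4482  12:1282  13:1995  14:2417  15:1264
  16:1568  17:153  18:1346  19:976  20:3870  21:465  22:2658  23:638
  24:3971  25:70  26:2168  27:3730  28:696  29:4332  30:3813  31:4441
  32:1578  33:2420  34:574  35:423  36:3184  37:2967  38:2640  39:211
  40:1707  41:152  42:1576  43:2880  44:4382  45:1447  46:581  47:3380
  48:3557  49:3950  50:333  51:1049  52:781  53:3050  54:1818  55:2024
  56:314  57:852  58:421  59:3644  60:2208  61:3664  62:2175  63:2120
  64:1069  65:748  66:1506  67:712
Giant step factor: 4337^(-68) ≡ 1520 (mod 4567).
Scan 4408·1520^i mod 4567 for i = 0, 1, …:
  i=0: 4408   i=1: 371   i=2: 2179   i=3: 1005
  i=4: 2222   i=5: 2427   i=6: 3471   i=7: 1035
  i=8: 2152   i=9: 1068     …   i=19: 1659
  i=20: 696
Match at i=20, j=28: x = 20·68 + 28 = 1388.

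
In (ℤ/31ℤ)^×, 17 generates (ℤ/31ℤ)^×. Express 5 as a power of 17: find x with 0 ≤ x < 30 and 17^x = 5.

20

Successive powers of 17 modulo 31:
  17^0=1  17^1=17  17^2=10  17^3=15  17^4=7  17^5=26
  17^6=8  17^7=12  17^8=18  17^9=27  17^10=25  17^11=22
  17^12=2  17^13=3  17^14=20  17^15=30  17^16=14  17^17=21
  17^18=16  17^19=24  17^20=5
So 17^20 ≡ 5 (mod 31), giving x = 20.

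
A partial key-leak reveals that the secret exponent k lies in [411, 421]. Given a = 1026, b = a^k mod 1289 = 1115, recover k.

Compute 1026^411 mod 1289 = 275, then multiply by 1026 repeatedly:
  1026^411=275  1026^412=1148  1026^413=991  1026^414=1034  1026^415=37
  1026^416=581  1026^417=588  1026^418=36  1026^419=844  1026^420=1025
  1026^421=1115
Found 1115 at exponent 421.

421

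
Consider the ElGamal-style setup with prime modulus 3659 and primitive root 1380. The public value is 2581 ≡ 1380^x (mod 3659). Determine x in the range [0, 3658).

2686

Baby-step giant-step with m = ceil(sqrt(3658)) = 61.
Baby table (1380^j mod 3659 for j=0..60):
  0:1  1:1380  2:1720  3:2568  4:1928  5:547  6:1106  7:477
  8:3299  9:824  10:2830  11:1247  12:1130  13:666  14:671  15:253
  16:1535  17:3398  18:2061  19:1137  20:3008  21:1734  22:3593  23:395
  24:3568  25:2485  26:817  27:488  28:184  29:1449  30:1806  31:501
  32:3488  33:1855  34:2259  35:3611  36:3281  37:1597  38:1142  39:2590
  40:3016  41:1797  42:2717  43:2644  44:697  45:3202  46:2347  47:645
  48:963  49:723  50:2492  51:3159  52:1551  53:3524  54:309  55:1976
  56:925  57:3168  58:2994  59:709  60:1467
Giant step factor: 1380^(-61) ≡ 2986 (mod 3659).
Scan 2581·2986^i mod 3659 for i = 0, 1, …:
  i=0: 2581   i=1: 1012   i=2: 3157   i=3: 1218
  i=4: 3561   i=5: 92   i=6: 287   i=7: 776
  i=8: 989   i=9: 341     …   i=43: 2145
  i=44: 1720
Match at i=44, j=2: x = 44·61 + 2 = 2686.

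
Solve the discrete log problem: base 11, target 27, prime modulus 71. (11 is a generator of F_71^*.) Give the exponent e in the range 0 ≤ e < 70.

68

Baby-step giant-step with m = ceil(sqrt(70)) = 9.
Baby table (11^j mod 71 for j=0..8):
  0:1  1:11  2:50  3:53  4:15  5:23  6:40  7:14
  8:12
Giant step factor: 11^(-9) ≡ 7 (mod 71).
Scan 27·7^i mod 71 for i = 0, 1, …:
  i=0: 27   i=1: 47   i=2: 45   i=3: 31
  i=4: 4   i=5: 28   i=6: 54   i=7: 23
Match at i=7, j=5: e = 7·9 + 5 = 68.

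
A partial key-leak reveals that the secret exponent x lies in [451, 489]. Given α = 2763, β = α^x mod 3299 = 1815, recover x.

Compute 2763^451 mod 3299 = 1793, then multiply by 2763 repeatedly:
  2763^451=1793  2763^452=2260  2763^453=2672  2763^454=2873  2763^455=705
  2763^456=1505  2763^457=1575  2763^458=344  2763^459=360  2763^460=1681
  2763^461=2910  2763^462=667  2763^463=2079  2763^464=718  2763^465=1135
  2763^466=1955  2763^467=1202  2763^468=2332  2763^469=369  2763^470=156
  2763^471=2158  2763^472=1261  2763^473=399  2763^474=571  2763^475=751
  2763^476=3241  2763^477=1397  2763^478=81  2763^479=2770  2763^480=3129
  2763^481=2047  2763^482=1375  2763^483=1976  2763^484=3142  2763^485=1677
  2763^486=1755  2763^487=2834  2763^488=1815
Found 1815 at exponent 488.

488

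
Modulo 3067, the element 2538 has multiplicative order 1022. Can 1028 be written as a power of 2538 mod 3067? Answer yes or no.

yes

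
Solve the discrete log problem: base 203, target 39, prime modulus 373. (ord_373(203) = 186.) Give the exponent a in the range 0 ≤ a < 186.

Baby-step giant-step with m = ceil(sqrt(186)) = 14.
Baby table (203^j mod 373 for j=0..13):
  0:1  1:203  2:179  3:156  4:336  5:322  6:91  7:196
  8:250  9:22  10:363  11:208  12:75  13:305
Giant step factor: 203^(-14) ≡ 124 (mod 373).
Scan 39·124^i mod 373 for i = 0, 1, …:
  i=0: 39   i=1: 360   i=2: 253   i=3: 40
  i=4: 111   i=5: 336
Match at i=5, j=4: a = 5·14 + 4 = 74.

74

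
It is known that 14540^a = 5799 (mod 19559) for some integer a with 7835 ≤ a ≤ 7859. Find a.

7855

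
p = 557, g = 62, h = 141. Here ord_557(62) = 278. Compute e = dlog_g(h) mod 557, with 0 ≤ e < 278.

80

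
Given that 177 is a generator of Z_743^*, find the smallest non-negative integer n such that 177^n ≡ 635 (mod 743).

Baby-step giant-step with m = ceil(sqrt(742)) = 28.
Baby table (177^j mod 743 for j=0..27):
  0:1  1:177  2:123  3:224  4:269  5:61  6:395  7:73
  8:290  9:63  10:6  11:319  12:738  13:601  14:128  15:366
  16:141  17:438  18:254  19:378  20:36  21:428  22:713  23:634
  24:25  25:710  26:103  27:399
Giant step factor: 177^(-28) ≡ 176 (mod 743).
Scan 635·176^i mod 743 for i = 0, 1, …:
  i=0: 635   i=1: 310   i=2: 321   i=3: 28
  i=4: 470   i=5: 247   i=6: 378
Match at i=6, j=19: n = 6·28 + 19 = 187.

187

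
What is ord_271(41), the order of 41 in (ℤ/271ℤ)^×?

The order of 41 must divide p − 1 = 270 = 2 · 3^3 · 5.
Divisors: 1, 2, 3, 5, 6, 9, 10, 15, 18, 27, 30, 45, 54, 90, 135, 270.
Check each in increasing order: 41^1 ≡ 41;  41^2 ≡ 55;  41^3 ≡ 87;  41^5 ≡ 178;  41^6 ≡ 252;  41^9 ≡ 244;  41^10 ≡ 248;  41^15 ≡ 242;  41^18 ≡ 187;  41^27 ≡ 100;  41^30 ≡ 28;  41^45 ≡ 1.
Smallest exponent giving 1 is 45.

45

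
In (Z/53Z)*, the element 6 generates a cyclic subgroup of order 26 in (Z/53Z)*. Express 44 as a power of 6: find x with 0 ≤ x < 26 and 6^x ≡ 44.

12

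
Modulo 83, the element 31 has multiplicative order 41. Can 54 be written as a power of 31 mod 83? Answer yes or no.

no

54 ∈ ⟨31⟩ iff 54^41 ≡ 1 (mod 83), since |⟨31⟩| = 41.
54^41 mod 83 = 82.
Since 82 ≠ 1, 54 does not lie in the subgroup.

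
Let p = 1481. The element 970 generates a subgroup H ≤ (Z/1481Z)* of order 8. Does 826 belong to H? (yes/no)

yes

⟨970⟩ has order 8; its elements mod 1481 are {1, 465, 511, 655, 826, 970, 1016, 1480}.
826 is in this set.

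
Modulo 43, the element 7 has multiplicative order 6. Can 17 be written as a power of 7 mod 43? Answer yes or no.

17 ∈ ⟨7⟩ iff 17^6 ≡ 1 (mod 43), since |⟨7⟩| = 6.
17^6 mod 43 = 35.
Since 35 ≠ 1, 17 does not lie in the subgroup.

no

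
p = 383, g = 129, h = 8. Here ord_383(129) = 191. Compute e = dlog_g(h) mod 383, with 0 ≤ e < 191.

64

Baby-step giant-step with m = ceil(sqrt(191)) = 14.
Baby table (129^j mod 383 for j=0..13):
  0:1  1:129  2:172  3:357  4:93  5:124  6:293  7:263
  8:223  9:42  10:56  11:330  12:57  13:76
Giant step factor: 129^(-14) ≡ 286 (mod 383).
Scan 8·286^i mod 383 for i = 0, 1, …:
  i=0: 8   i=1: 373   i=2: 204   i=3: 128
  i=4: 223
Match at i=4, j=8: e = 4·14 + 8 = 64.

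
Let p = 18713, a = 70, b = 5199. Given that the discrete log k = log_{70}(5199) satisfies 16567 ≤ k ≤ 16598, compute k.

Compute 70^16567 mod 18713 = 15312, then multiply by 70 repeatedly:
  70^16567=15312  70^16568=5199
Found 5199 at exponent 16568.

16568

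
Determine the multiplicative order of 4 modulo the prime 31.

The order of 4 must divide p − 1 = 30 = 2 · 3 · 5.
Divisors: 1, 2, 3, 5, 6, 10, 15, 30.
Check each in increasing order: 4^1 ≡ 4;  4^2 ≡ 16;  4^3 ≡ 2;  4^5 ≡ 1.
Smallest exponent giving 1 is 5.

5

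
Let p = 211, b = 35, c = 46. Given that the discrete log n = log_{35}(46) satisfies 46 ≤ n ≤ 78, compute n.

Compute 35^46 mod 211 = 95, then multiply by 35 repeatedly:
  35^46=95  35^47=160  35^48=114  35^49=192  35^50=179
  35^51=146  35^52=46
Found 46 at exponent 52.

52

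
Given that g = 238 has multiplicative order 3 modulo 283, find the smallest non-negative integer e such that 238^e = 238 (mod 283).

Successive powers of 238 modulo 283:
  238^0=1  238^1=238
So 238^1 ≡ 238 (mod 283), giving e = 1.

1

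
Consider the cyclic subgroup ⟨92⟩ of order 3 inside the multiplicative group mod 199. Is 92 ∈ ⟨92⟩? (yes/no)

yes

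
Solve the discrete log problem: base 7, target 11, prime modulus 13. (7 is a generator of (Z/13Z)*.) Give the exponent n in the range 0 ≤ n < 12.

5

Successive powers of 7 modulo 13:
  7^0=1  7^1=7  7^2=10  7^3=5  7^4=9  7^5=11
So 7^5 ≡ 11 (mod 13), giving n = 5.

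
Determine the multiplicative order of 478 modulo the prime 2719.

906

The order of 478 must divide p − 1 = 2718 = 2 · 3^2 · 151.
Divisors: 1, 2, 3, 6, 9, 18, 151, 302, 453, 906, 1359, 2718.
Check each in increasing order: 478^1 ≡ 478;  478^2 ≡ 88;  478^3 ≡ 1279;  478^6 ≡ 1722;  478^9 ≡ 48;  478^18 ≡ 2304;  478^151 ≡ 1266;  478^302 ≡ 1265;  478^453 ≡ 2718;  478^906 ≡ 1.
Smallest exponent giving 1 is 906.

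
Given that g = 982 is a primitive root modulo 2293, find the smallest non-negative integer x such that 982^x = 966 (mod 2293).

2215

Baby-step giant-step with m = ceil(sqrt(2292)) = 48.
Baby table (982^j mod 2293 for j=0..47):
  0:1  1:982  2:1264  3:735  4:1768  5:375  6:1370  7:1642
  8:465  9:323  10:752  11:118  12:1226  13:107  14:1889  15:2254
  16:683  17:1150  18:1144  19:2131  20:1426  21:1602  22:166  23:209
  24:1161  25:481  26:2277  27:339  28:413  29:1998  30:1521  31:879
  32:1010  33:1244  34:1732  35:1711  36:1726  37:405  38:1021  39:581
  40:1878  41:624  42:537  43:2237  44:40  45:299  46:114  47:1884
Giant step factor: 982^(-48) ≡ 1655 (mod 2293).
Scan 966·1655^i mod 2293 for i = 0, 1, …:
  i=0: 966   i=1: 509   i=2: 864   i=3: 1381
  i=4: 1727   i=5: 1107   i=6: 2271   i=7: 278
  i=8: 1490   i=9: 975     …   i=45: 134
  i=46: 1642
Match at i=46, j=7: x = 46·48 + 7 = 2215.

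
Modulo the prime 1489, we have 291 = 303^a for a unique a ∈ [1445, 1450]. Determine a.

1447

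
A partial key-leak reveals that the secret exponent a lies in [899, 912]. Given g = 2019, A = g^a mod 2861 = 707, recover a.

905

Compute 2019^899 mod 2861 = 1112, then multiply by 2019 repeatedly:
  2019^899=1112  2019^900=2104  2019^901=2252  2019^902=659  2019^903=156
  2019^904=254  2019^905=707
Found 707 at exponent 905.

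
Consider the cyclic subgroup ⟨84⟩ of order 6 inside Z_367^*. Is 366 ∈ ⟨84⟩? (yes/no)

⟨84⟩ has order 6; its elements mod 367 are {1, 83, 84, 283, 284, 366}.
366 is in this set.

yes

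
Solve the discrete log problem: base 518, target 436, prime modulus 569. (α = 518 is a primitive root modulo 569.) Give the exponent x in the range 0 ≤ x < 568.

Baby-step giant-step with m = ceil(sqrt(568)) = 24.
Baby table (518^j mod 569 for j=0..23):
  0:1  1:518  2:325  3:495  4:360  5:417  6:355  7:103
  8:437  9:473  10:344  11:95  12:276  13:149  14:367  15:60
  16:354  17:154  18:112  19:547  20:553  21:247  22:490  23:46
Giant step factor: 518^(-24) ≡ 317 (mod 569).
Scan 436·317^i mod 569 for i = 0, 1, …:
  i=0: 436   i=1: 514   i=2: 204   i=3: 371
  i=4: 393   i=5: 539   i=6: 163   i=7: 461
  i=8: 473
Match at i=8, j=9: x = 8·24 + 9 = 201.

201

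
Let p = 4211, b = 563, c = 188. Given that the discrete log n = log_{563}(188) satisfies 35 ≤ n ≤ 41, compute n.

39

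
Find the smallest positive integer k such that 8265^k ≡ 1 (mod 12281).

6140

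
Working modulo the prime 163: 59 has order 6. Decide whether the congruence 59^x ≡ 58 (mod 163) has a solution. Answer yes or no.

yes

⟨59⟩ has order 6; its elements mod 163 are {1, 58, 59, 104, 105, 162}.
58 is in this set.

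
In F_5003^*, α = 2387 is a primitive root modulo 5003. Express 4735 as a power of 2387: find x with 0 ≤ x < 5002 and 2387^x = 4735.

Baby-step giant-step with m = ceil(sqrt(5002)) = 71.
Baby table (2387^j mod 5003 for j=0..70):
  0:1  1:2387  2:4355  3:4154  4:4655  5:4825  6:369  7:275
  8:1032  9:1908  10:1666  11:4360  12:1080  13:1415  14:580  15:3632
  16:4388  17:2877  18:3283  19:1823  20:3894  21:4407  22:3203  23:977
  24:701  25:2285  26:1025  27:208  28:1199  29:297  30:3516  31:2661
  32:3000  33:1707  34:2167  35:4530  36:1627  37:1321  38:1337  39:4508
  40:4146  41:568  42:3  43:2158  44:3059  45:2456  46:3959  47:4469
  48:1107  49:825  50:3096  51:721  52:4998  53:3074  54:3240  55:4245
  56:1740  57:890  58:3158  59:3628  60:4846  61:466  62:1676  63:3215
  64:4606  65:2931  66:2103  67:1852  68:3075  69:624  70:3597
Giant step factor: 2387^(-71) ≡ 1269 (mod 5003).
Scan 4735·1269^i mod 5003 for i = 0, 1, …:
  i=0: 4735   i=1: 112   i=2: 2044   i=3: 2282
  i=4: 4124   i=5: 218   i=6: 1477   i=7: 3191
  i=8: 1952   i=9: 603     …   i=63: 4637
  i=64: 825
Match at i=64, j=49: x = 64·71 + 49 = 4593.

4593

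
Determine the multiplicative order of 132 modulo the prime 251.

250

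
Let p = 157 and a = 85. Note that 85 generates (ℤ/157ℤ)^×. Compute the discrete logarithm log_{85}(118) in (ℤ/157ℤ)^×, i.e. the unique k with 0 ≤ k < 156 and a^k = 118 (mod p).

Baby-step giant-step with m = ceil(sqrt(156)) = 13.
Baby table (85^j mod 157 for j=0..12):
  0:1  1:85  2:3  3:98  4:9  5:137  6:27  7:97
  8:81  9:134  10:86  11:88  12:101
Giant step factor: 85^(-13) ≡ 135 (mod 157).
Scan 118·135^i mod 157 for i = 0, 1, …:
  i=0: 118   i=1: 73   i=2: 121   i=3: 7
  i=4: 3
Match at i=4, j=2: k = 4·13 + 2 = 54.

54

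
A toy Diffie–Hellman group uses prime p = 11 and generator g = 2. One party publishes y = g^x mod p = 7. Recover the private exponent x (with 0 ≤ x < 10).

7

Successive powers of 2 modulo 11:
  2^0=1  2^1=2  2^2=4  2^3=8  2^4=5  2^5=10
  2^6=9  2^7=7
So 2^7 ≡ 7 (mod 11), giving x = 7.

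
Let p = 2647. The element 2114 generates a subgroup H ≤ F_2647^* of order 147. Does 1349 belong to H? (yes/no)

no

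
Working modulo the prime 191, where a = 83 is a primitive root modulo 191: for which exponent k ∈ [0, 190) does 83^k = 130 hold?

136

Baby-step giant-step with m = ceil(sqrt(190)) = 14.
Baby table (83^j mod 191 for j=0..13):
  0:1  1:83  2:13  3:124  4:169  5:84  6:96  7:137
  8:102  9:62  10:180  11:42  12:48  13:164
Giant step factor: 83^(-14) ≡ 15 (mod 191).
Scan 130·15^i mod 191 for i = 0, 1, …:
  i=0: 130   i=1: 40   i=2: 27   i=3: 23
  i=4: 154   i=5: 18   i=6: 79   i=7: 39
  i=8: 12   i=9: 180
Match at i=9, j=10: k = 9·14 + 10 = 136.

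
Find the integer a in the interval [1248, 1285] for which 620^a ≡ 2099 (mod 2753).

Compute 620^1248 mod 2753 = 136, then multiply by 620 repeatedly:
  620^1248=136  620^1249=1730  620^1250=1683  620^1251=73  620^1252=1212
  620^1253=2624  620^1254=2610  620^1255=2189  620^1256=2704  620^1257=2656
  620^1258=426  620^1259=2585  620^1260=454  620^1261=674  620^1262=2177
  620^1263=770  620^1264=1131  620^1265=1958  620^1266=2640  620^1267=1518
  620^1268=2387  620^1269=1579  620^1270=1665  620^1271=2678  620^1272=301
  620^1273=2169  620^1274=1316  620^1275=1032  620^1276=1144  620^1277=1759
  620^1278=392  620^1279=776  620^1280=2098  620^1281=1344  620^1282=1874
  620^1283=114  620^1284=1855  620^1285=2099
Found 2099 at exponent 1285.

1285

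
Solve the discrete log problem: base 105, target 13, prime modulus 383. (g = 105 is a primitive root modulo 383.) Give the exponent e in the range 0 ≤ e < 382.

147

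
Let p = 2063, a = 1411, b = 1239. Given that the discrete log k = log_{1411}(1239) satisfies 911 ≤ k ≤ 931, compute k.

Compute 1411^911 mod 2063 = 1729, then multiply by 1411 repeatedly:
  1411^911=1729  1411^912=1153  1411^913=1239
Found 1239 at exponent 913.

913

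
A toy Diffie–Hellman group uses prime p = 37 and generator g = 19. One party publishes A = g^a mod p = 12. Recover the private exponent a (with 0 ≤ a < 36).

Successive powers of 19 modulo 37:
  19^0=1  19^1=19  19^2=28  19^3=14  19^4=7  19^5=22
  19^6=11  19^7=24  19^8=12
So 19^8 ≡ 12 (mod 37), giving a = 8.

8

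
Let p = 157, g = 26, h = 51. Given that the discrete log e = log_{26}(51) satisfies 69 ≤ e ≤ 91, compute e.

82

Compute 26^69 mod 157 = 23, then multiply by 26 repeatedly:
  26^69=23  26^70=127  26^71=5  26^72=130  26^73=83
  26^74=117  26^75=59  26^76=121  26^77=6  26^78=156
  26^79=131  26^80=109  26^81=8  26^82=51
Found 51 at exponent 82.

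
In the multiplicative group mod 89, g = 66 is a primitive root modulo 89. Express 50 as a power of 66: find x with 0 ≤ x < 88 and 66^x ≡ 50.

12

Successive powers of 66 modulo 89:
  66^0=1  66^1=66  66^2=84  66^3=26  66^4=25  66^5=48
  66^6=53  66^7=27  66^8=2  66^9=43  66^10=79  66^11=52
  66^12=50
So 66^12 ≡ 50 (mod 89), giving x = 12.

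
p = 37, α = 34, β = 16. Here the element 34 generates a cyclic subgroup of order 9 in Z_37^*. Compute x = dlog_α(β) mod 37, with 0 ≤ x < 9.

Successive powers of 34 modulo 37:
  34^0=1  34^1=34  34^2=9  34^3=10  34^4=7  34^5=16
So 34^5 ≡ 16 (mod 37), giving x = 5.

5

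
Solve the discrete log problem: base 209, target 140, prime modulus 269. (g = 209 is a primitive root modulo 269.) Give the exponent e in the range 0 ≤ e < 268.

Baby-step giant-step with m = ceil(sqrt(268)) = 17.
Baby table (209^j mod 269 for j=0..16):
  0:1  1:209  2:103  3:7  4:118  5:183  6:49  7:19
  8:205  9:74  10:133  11:90  12:249  13:124  14:92  15:129
  16:61
Giant step factor: 209^(-17) ≡ 33 (mod 269).
Scan 140·33^i mod 269 for i = 0, 1, …:
  i=0: 140   i=1: 47   i=2: 206   i=3: 73
  i=4: 257   i=5: 142   i=6: 113   i=7: 232
  i=8: 124
Match at i=8, j=13: e = 8·17 + 13 = 149.

149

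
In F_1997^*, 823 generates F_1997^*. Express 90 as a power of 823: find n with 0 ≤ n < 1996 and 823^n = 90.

Baby-step giant-step with m = ceil(sqrt(1996)) = 45.
Baby table (823^j mod 1997 for j=0..44):
  0:1  1:823  2:346  3:1184  4:1893  5:279  6:1959  7:678
  8:831  9:939  10:1955  11:1380  12:1444  13:197  14:374  15:264
  16:1596  17:1479  18:1044  19:502  20:1764  21:1950  22:1259  23:1711
  24:268  25:894  26:866  27:1786  28:86  29:883  30:1798  31:1974
  32:1041  33:30  34:726  35:395  36:1571  37:874  38:382  39:857
  40:370  41:966  42:212  43:737  44:1460
Giant step factor: 823^(-45) ≡ 335 (mod 1997).
Scan 90·335^i mod 1997 for i = 0, 1, …:
  i=0: 90   i=1: 195   i=2: 1421   i=3: 749
  i=4: 1290   i=5: 798   i=6: 1729   i=7: 85
  i=8: 517   i=9: 1453     …   i=27: 1863
  i=28: 1041
Match at i=28, j=32: n = 28·45 + 32 = 1292.

1292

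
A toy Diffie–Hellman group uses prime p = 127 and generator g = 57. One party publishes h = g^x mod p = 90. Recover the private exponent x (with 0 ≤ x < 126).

119

Baby-step giant-step with m = ceil(sqrt(126)) = 12.
Baby table (57^j mod 127 for j=0..11):
  0:1  1:57  2:74  3:27  4:15  5:93  6:94  7:24
  8:98  9:125  10:13  11:106
Giant step factor: 57^(-12) ≡ 87 (mod 127).
Scan 90·87^i mod 127 for i = 0, 1, …:
  i=0: 90   i=1: 83   i=2: 109   i=3: 85
  i=4: 29   i=5: 110   i=6: 45   i=7: 105
  i=8: 118   i=9: 106
Match at i=9, j=11: x = 9·12 + 11 = 119.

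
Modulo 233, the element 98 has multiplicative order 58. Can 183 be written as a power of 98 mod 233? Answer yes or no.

no

183 ∈ ⟨98⟩ iff 183^58 ≡ 1 (mod 233), since |⟨98⟩| = 58.
183^58 mod 233 = 232.
Since 232 ≠ 1, 183 does not lie in the subgroup.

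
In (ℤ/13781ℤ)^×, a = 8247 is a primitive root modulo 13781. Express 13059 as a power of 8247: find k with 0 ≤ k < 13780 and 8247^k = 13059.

9571

Baby-step giant-step with m = ceil(sqrt(13780)) = 118.
Baby table (8247^j mod 13781 for j=0..117):
  0:1  1:8247  2:3774  3:6680  4:7303  5:4871  6:13303  7:13081
  8:1339  9:4152  10:9540  11:651  12:7988  13:3856  14:7665  15:13589
  16:1391  17:5785  18:12854  19:3486  20:1876  21:9090  22:10371  23:4751
  24:2114  25:1193  26:12818  27:9776  28:3822  29:2887  30:9302  31:8548
  32:5541  33:12612  34:5957  35:11895  36:4907  37:7013  38:11135  39:7542
  40:5221  41:5743  42:11005  43:10350  44:10717  45:5546  46:12504  47:11046
  48:3952  49:79  50:3806  51:8745  52:4042  53:11916  54:12722  55:3581
  56:13605  57:9314  58:11045  59:9486  60:10086  61:10907  62:1442  63:12952
  64:12394  65:13422  66:2242  67:9453  68:13555  69:10394  70:1498  71:6230
  72:3242  73:1634  74:11561  75:6609  76:568  77:12537  78:7577  79:4465
  80:23  81:10528  82:4116  83:2049  84:2597  85:1785  86:2787  87:11462
  88:3235  89:12810  90:12705  91:1192  92:4571  93:6002  94:10923  95:9365
  96:4431  97:9026  98:6241  99:11273  100:1805  101:2355  102:4256  103:12806
  104:7279  105:13658  106:5413  107:4352  108:5220  109:11277  110:7231  111:3670
  112:3414  113:675  114:12982  115:11746  116:2613  117:9708
Giant step factor: 8247^(-118) ≡ 3694 (mod 13781).
Scan 13059·3694^i mod 13781 for i = 0, 1, …:
  i=0: 13059   i=1: 6446   i=2: 11737   i=3: 1452
  i=4: 2879   i=5: 9875   i=6: 13724   i=7: 9938
  i=8: 12169   i=9: 12445     …   i=80: 8201
  i=81: 3856
Match at i=81, j=13: k = 81·118 + 13 = 9571.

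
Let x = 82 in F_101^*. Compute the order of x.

The order of 82 must divide p − 1 = 100 = 2^2 · 5^2.
Divisors: 1, 2, 4, 5, 10, 20, 25, 50, 100.
Check each in increasing order: 82^1 ≡ 82;  82^2 ≡ 58;  82^4 ≡ 31;  82^5 ≡ 17;  82^10 ≡ 87;  82^20 ≡ 95;  82^25 ≡ 100;  82^50 ≡ 1.
Smallest exponent giving 1 is 50.

50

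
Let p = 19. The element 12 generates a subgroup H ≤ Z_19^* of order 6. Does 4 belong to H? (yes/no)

no

4 ∈ ⟨12⟩ iff 4^6 ≡ 1 (mod 19), since |⟨12⟩| = 6.
4^6 mod 19 = 11.
Since 11 ≠ 1, 4 does not lie in the subgroup.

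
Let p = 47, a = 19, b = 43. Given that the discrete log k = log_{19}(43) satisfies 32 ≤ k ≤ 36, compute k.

Compute 19^32 mod 47 = 27, then multiply by 19 repeatedly:
  19^32=27  19^33=43
Found 43 at exponent 33.

33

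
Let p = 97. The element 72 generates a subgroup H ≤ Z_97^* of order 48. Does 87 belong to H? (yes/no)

87 ∈ ⟨72⟩ iff 87^48 ≡ 1 (mod 97), since |⟨72⟩| = 48.
87^48 mod 97 = 96.
Since 96 ≠ 1, 87 does not lie in the subgroup.

no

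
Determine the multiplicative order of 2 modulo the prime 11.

The order of 2 must divide p − 1 = 10 = 2 · 5.
Divisors: 1, 2, 5, 10.
Check each in increasing order: 2^1 ≡ 2;  2^2 ≡ 4;  2^5 ≡ 10;  2^10 ≡ 1.
Smallest exponent giving 1 is 10.

10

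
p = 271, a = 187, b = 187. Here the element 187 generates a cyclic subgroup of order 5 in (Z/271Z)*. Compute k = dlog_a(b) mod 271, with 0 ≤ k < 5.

Successive powers of 187 modulo 271:
  187^0=1  187^1=187
So 187^1 ≡ 187 (mod 271), giving k = 1.

1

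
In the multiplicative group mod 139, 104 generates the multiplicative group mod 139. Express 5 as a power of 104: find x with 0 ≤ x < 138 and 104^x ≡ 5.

Successive powers of 104 modulo 139:
  104^0=1  104^1=104  104^2=113  104^3=76  104^4=120  104^5=109
  104^6=77  104^7=85  104^8=83  104^9=14  104^10=66  104^11=53
  104^12=91  104^13=12  104^14=136  104^15=105  104^16=78  104^17=50
  104^18=57  104^19=90  104^20=47  104^21=23  104^22=29  104^23=97
  104^24=80  104^25=119  104^26=5
So 104^26 ≡ 5 (mod 139), giving x = 26.

26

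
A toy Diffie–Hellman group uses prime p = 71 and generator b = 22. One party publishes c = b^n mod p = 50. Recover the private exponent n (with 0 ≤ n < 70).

66

Baby-step giant-step with m = ceil(sqrt(70)) = 9.
Baby table (22^j mod 71 for j=0..8):
  0:1  1:22  2:58  3:69  4:27  5:26  6:4  7:17
  8:19
Giant step factor: 22^(-9) ≡ 62 (mod 71).
Scan 50·62^i mod 71 for i = 0, 1, …:
  i=0: 50   i=1: 47   i=2: 3   i=3: 44
  i=4: 30   i=5: 14   i=6: 16   i=7: 69
Match at i=7, j=3: n = 7·9 + 3 = 66.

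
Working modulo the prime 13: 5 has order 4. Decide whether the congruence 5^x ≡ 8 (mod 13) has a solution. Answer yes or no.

8 ∈ ⟨5⟩ iff 8^4 ≡ 1 (mod 13), since |⟨5⟩| = 4.
8^4 mod 13 = 1.
Since 1 = 1, 8 lies in the subgroup.

yes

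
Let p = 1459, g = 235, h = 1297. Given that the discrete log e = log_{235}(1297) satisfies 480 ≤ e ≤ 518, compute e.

506

Compute 235^480 mod 1459 = 256, then multiply by 235 repeatedly:
  235^480=256  235^481=341  235^482=1349  235^483=412  235^484=526
  235^485=1054  235^486=1119  235^487=345  235^488=830  235^489=1003
  235^490=806  235^491=1199  235^492=178  235^493=978  235^494=767
  235^495=788  235^496=1346  235^497=1166  235^498=1177  235^499=844
  235^500=1375  235^501=686  235^502=720  235^503=1415  235^504=1332
  235^505=794  235^506=1297
Found 1297 at exponent 506.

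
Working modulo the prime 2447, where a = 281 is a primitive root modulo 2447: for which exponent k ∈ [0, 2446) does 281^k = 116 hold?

381

Baby-step giant-step with m = ceil(sqrt(2446)) = 50.
Baby table (281^j mod 2447 for j=0..49):
  0:1  1:281  2:657  3:1092  4:977  5:473  6:775  7:2439
  8:199  9:2085  10:1052  11:1972  12:1110  13:1141  14:64  15:855
  16:449  17:1372  18:1353  19:908  20:660  21:1935  22:501  23:1302
  24:1259  25:1411  26:77  27:2061  28:1649  29:886  30:1819  31:2163
  32:947  33:1831  34:641  35:1490  36:253  37:130  38:2272  39:2212
  40:34  41:2213  42:315  43:423  44:1407  45:1400  46:1880  47:2175
  48:1872  49:2374
Giant step factor: 281^(-50) ≡ 1405 (mod 2447).
Scan 116·1405^i mod 2447 for i = 0, 1, …:
  i=0: 116   i=1: 1478   i=2: 1534   i=3: 1910
  i=4: 1638   i=5: 1210   i=6: 1832   i=7: 2163
Match at i=7, j=31: k = 7·50 + 31 = 381.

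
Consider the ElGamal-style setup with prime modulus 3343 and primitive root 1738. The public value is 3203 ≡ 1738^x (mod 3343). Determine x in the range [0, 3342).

Baby-step giant-step with m = ceil(sqrt(3342)) = 58.
Baby table (1738^j mod 3343 for j=0..57):
  0:1  1:1738  2:1915  3:1985  4:3297  5:284  6:2171  7:2294
  8:2116  9:308  10:424  11:1452  12:2954  13:2547  14:554  15:68
  16:1179  17:3186  18:1260  19:215  20:2597  21:536  22:2214  23:139
  24:886  25:2088  26:1789  27:292  28:2703  29:899  30:1281  31:3283
  32:2696  33:2105  34:1248  35:2760  36:3018  37:117  38:2766  39:74
  40:1578  41:1304  42:3141  43:3282  44:958  45:190  46:2606  47:2806
  48:2734  49:1289  50:472  51:1301  52:1270  53:880  54:1689  55:328
  56:1754  57:2979
Giant step factor: 1738^(-58) ≡ 299 (mod 3343).
Scan 3203·299^i mod 3343 for i = 0, 1, …:
  i=0: 3203   i=1: 1599   i=2: 52   i=3: 2176
  i=4: 2082   i=5: 720   i=6: 1328   i=7: 2598
  i=8: 1226   i=9: 2187   i=10: 2028   i=11: 1289
Match at i=11, j=49: x = 11·58 + 49 = 687.

687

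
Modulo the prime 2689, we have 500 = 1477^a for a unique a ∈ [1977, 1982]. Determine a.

Compute 1477^1977 mod 2689 = 2229, then multiply by 1477 repeatedly:
  1477^1977=2229  1477^1978=897  1477^1979=1881  1477^1980=500
Found 500 at exponent 1980.

1980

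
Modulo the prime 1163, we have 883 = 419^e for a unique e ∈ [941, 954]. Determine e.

954

Compute 419^941 mod 1163 = 776, then multiply by 419 repeatedly:
  419^941=776  419^942=667  419^943=353  419^944=206  419^945=252
  419^946=918  419^947=852  419^948=1110  419^949=1053  419^950=430
  419^951=1068  419^952=900  419^953=288  419^954=883
Found 883 at exponent 954.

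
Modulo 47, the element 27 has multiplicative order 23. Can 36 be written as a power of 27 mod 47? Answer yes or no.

⟨27⟩ has order 23; its elements mod 47 are {1, 2, 3, 4, 6, 7, 8, 9, 12, 14, 16, 17, 18, 21, 24, 25, 27, 28, 32, 34, 36, 37, 42}.
36 is in this set.

yes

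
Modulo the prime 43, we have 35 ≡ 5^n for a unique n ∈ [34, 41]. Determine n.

Compute 5^34 mod 43 = 10, then multiply by 5 repeatedly:
  5^34=10  5^35=7  5^36=35
Found 35 at exponent 36.

36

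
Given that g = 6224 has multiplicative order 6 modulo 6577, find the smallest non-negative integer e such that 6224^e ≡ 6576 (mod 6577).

Successive powers of 6224 modulo 6577:
  6224^0=1  6224^1=6224  6224^2=6223  6224^3=6576
So 6224^3 ≡ 6576 (mod 6577), giving e = 3.

3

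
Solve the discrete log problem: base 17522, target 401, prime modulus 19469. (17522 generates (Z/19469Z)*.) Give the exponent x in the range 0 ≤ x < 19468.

Baby-step giant-step with m = ceil(sqrt(19468)) = 140.
Baby table (17522^j mod 19469 for j=0..139):
  0:1  1:17522  2:13823  3:12246  4:6563  5:12972  6:14278  7:2466
  8:7541  9:16768  10:2217  11:5619  12:1385  13:9596  14:6828  15:3211
  16:17201  17:15802  18:13995  19:8335  20:8901  21:16632  22:13912  23:14184
  24:10263  25:12602  26:14315  27:8303  28:12798  29:2614  30:11420  31:18327
  32:4008  33:3493  34:13279  35:619  36:1885  37:9546  38:6833  39:12945
  40:8440  41:18625  42:7872  43:14788  44:2415  45:9493  46:12679  47:679
  48:1879  49:1759  50:1771  51:17345  52:8000  53:18669  54:80  55:19461
  56:15576  57:6230  58:18846  59:5903  60:13038  61:2590  62:19210  63:17548
  64:2139  65:1733  66:13455  67:8389  68:1108  69:3783  70:13250  71:18144
  72:9867  73:4854  74:11196  75:6668  76:3227  77:5518  78:3342  79:15241
  80:15998  81:2294  82:11452  83:14430  84:18026  85:5985  86:9136  87:6874
  88:10994  89:10582  90:14517  91:4389  92:1508  93:3743  94:13254  95:10356
  96:6752  97:14900  98:17979  99:149  100:1932  101:15382  102:14037  103:4437
  104:5397  105:5301  106:16992  107:13876  108:6400  109:18829  110:64  111:11675
  112:8567  113:4984  114:11183  115:12510  116:18218  117:2072  118:15368  119:2357
  120:5605  121:9174  122:10764  123:10605  124:8674  125:10814  126:10600  127:18409
  128:106  129:7777  130:5063  131:13122  132:14263  133:12202  134:14355  135:8299
  136:1117  137:5729  138:1374  139:11544
Giant step factor: 17522^(-140) ≡ 15870 (mod 19469).
Scan 401·15870^i mod 19469 for i = 0, 1, …:
  i=0: 401   i=1: 16976   i=2: 16567   i=3: 8914
  i=4: 3426   i=5: 13172   i=6: 987   i=7: 10614
  i=8: 17861   i=9: 4899     …   i=122: 18277
  i=123: 6828
Match at i=123, j=14: x = 123·140 + 14 = 17234.

17234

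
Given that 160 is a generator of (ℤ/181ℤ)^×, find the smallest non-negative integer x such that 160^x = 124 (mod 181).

Baby-step giant-step with m = ceil(sqrt(180)) = 14.
Baby table (160^j mod 181 for j=0..13):
  0:1  1:160  2:79  3:151  4:87  5:164  6:176  7:105
  8:148  9:150  10:108  11:85  12:25  13:18
Giant step factor: 160^(-14) ≡ 147 (mod 181).
Scan 124·147^i mod 181 for i = 0, 1, …:
  i=0: 124   i=1: 128   i=2: 173   i=3: 91
  i=4: 164
Match at i=4, j=5: x = 4·14 + 5 = 61.

61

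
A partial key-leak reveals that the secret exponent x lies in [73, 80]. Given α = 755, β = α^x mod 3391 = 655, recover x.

80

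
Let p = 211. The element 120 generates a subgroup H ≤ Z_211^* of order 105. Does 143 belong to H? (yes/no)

143 ∈ ⟨120⟩ iff 143^105 ≡ 1 (mod 211), since |⟨120⟩| = 105.
143^105 mod 211 = 1.
Since 1 = 1, 143 lies in the subgroup.

yes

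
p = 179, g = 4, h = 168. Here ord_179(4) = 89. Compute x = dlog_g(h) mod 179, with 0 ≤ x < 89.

52

Baby-step giant-step with m = ceil(sqrt(89)) = 10.
Baby table (4^j mod 179 for j=0..9):
  0:1  1:4  2:16  3:64  4:77  5:129  6:158  7:95
  8:22  9:88
Giant step factor: 4^(-10) ≡ 149 (mod 179).
Scan 168·149^i mod 179 for i = 0, 1, …:
  i=0: 168   i=1: 151   i=2: 124   i=3: 39
  i=4: 83   i=5: 16
Match at i=5, j=2: x = 5·10 + 2 = 52.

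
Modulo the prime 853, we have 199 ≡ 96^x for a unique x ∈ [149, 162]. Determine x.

160

Compute 96^149 mod 853 = 517, then multiply by 96 repeatedly:
  96^149=517  96^150=158  96^151=667  96^152=57  96^153=354
  96^154=717  96^155=592  96^156=534  96^157=84  96^158=387
  96^159=473  96^160=199
Found 199 at exponent 160.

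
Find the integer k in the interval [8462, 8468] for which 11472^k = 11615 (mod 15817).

8466

Compute 11472^8462 mod 15817 = 3882, then multiply by 11472 repeatedly:
  11472^8462=3882  11472^8463=9449  11472^8464=5027  11472^8465=962  11472^8466=11615
Found 11615 at exponent 8466.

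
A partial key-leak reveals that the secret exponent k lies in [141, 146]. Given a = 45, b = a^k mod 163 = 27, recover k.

141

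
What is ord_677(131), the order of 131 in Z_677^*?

676

The order of 131 must divide p − 1 = 676 = 2^2 · 13^2.
Divisors: 1, 2, 4, 13, 26, 52, 169, 338, 676.
Check each in increasing order: 131^1 ≡ 131;  131^2 ≡ 236;  131^4 ≡ 182;  131^13 ≡ 244;  131^26 ≡ 637;  131^52 ≡ 246;  131^169 ≡ 26;  131^338 ≡ 676;  131^676 ≡ 1.
Smallest exponent giving 1 is 676.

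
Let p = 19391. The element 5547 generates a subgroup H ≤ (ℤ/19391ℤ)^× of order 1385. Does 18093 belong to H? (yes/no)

18093 ∈ ⟨5547⟩ iff 18093^1385 ≡ 1 (mod 19391), since |⟨5547⟩| = 1385.
18093^1385 mod 19391 = 5079.
Since 5079 ≠ 1, 18093 does not lie in the subgroup.

no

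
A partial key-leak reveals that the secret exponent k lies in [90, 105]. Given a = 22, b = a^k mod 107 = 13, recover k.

Compute 22^90 mod 107 = 99, then multiply by 22 repeatedly:
  22^90=99  22^91=38  22^92=87  22^93=95  22^94=57
  22^95=77  22^96=89  22^97=32  22^98=62  22^99=80
  22^100=48  22^101=93  22^102=13
Found 13 at exponent 102.

102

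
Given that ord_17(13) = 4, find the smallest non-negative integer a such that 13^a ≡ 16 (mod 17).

Successive powers of 13 modulo 17:
  13^0=1  13^1=13  13^2=16
So 13^2 ≡ 16 (mod 17), giving a = 2.

2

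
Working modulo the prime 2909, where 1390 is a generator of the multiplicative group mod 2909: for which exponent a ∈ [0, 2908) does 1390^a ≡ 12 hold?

2139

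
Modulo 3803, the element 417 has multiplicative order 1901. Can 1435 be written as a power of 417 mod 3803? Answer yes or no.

yes

1435 ∈ ⟨417⟩ iff 1435^1901 ≡ 1 (mod 3803), since |⟨417⟩| = 1901.
1435^1901 mod 3803 = 1.
Since 1 = 1, 1435 lies in the subgroup.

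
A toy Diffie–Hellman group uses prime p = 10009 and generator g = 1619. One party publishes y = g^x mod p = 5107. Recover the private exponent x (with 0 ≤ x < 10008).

9224

Baby-step giant-step with m = ceil(sqrt(10008)) = 101.
Baby table (1619^j mod 10009 for j=0..100):
  0:1  1:1619  2:8812  3:3803  4:1522  5:1904  6:9813  7:2964
  8:4405  9:5287  10:1958  11:7158  12:8389  13:9587  14:7403  15:4684
  16:6583  17:8301  18:7241  19:2640  20:317  21:2764  22:893  23:4471
  24:2042  25:3028  26:7931  27:8751  28:5134  29:4476  30:128  31:7052
  32:6928  33:6352  34:4645  35:3496  36:4939  37:9059  38:3336  39:6133
  40:399  41:5405  42:2829  43:6038  44:6738  45:9021  46:1868  47:1574
  48:6020  49:7623  50:540  51:3477  52:4205  53:1775  54:1142  55:7242
  56:4259  57:9129  58:6567  59:2415  60:6375  61:1846  62:5992  63:2327
  64:4029  65:7092  66:1625  67:8517  68:6630  69:4322  70:1027  71:1219
  72:1788  73:2171  74:1690  75:3653  76:8897  77:1292  78:9876  79:4871
  80:9066  81:4660  82:7763  83:7002  84:6050  85:6148  86:4666  87:7468
  88:9829  89:8850  90:5271  91:6081  92:6292  93:7595  94:5253  95:6966
  96:7820  97:9204  98:7884  99:2721  100:1339
Giant step factor: 1619^(-101) ≡ 1385 (mod 10009).
Scan 5107·1385^i mod 10009 for i = 0, 1, …:
  i=0: 5107   i=1: 6841   i=2: 6271   i=3: 7532
  i=4: 2442   i=5: 9137   i=6: 3369   i=7: 1871
  i=8: 9013   i=9: 1782     …   i=90: 4066
  i=91: 6352
Match at i=91, j=33: x = 91·101 + 33 = 9224.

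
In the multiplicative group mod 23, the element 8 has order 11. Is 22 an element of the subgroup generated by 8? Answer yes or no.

no

22 ∈ ⟨8⟩ iff 22^11 ≡ 1 (mod 23), since |⟨8⟩| = 11.
22^11 mod 23 = 22.
Since 22 ≠ 1, 22 does not lie in the subgroup.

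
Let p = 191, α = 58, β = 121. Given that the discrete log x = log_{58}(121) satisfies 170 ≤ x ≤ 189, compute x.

170

Compute 58^170 mod 191 = 121, then multiply by 58 repeatedly:
  58^170=121
Found 121 at exponent 170.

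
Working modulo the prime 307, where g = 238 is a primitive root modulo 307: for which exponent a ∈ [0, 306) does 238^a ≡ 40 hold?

Baby-step giant-step with m = ceil(sqrt(306)) = 18.
Baby table (238^j mod 307 for j=0..17):
  0:1  1:238  2:156  3:288  4:83  5:106  6:54  7:265
  8:135  9:202  10:184  11:198  12:153  13:188  14:229  15:163
  16:112  17:254
Giant step factor: 238^(-18) ≡ 216 (mod 307).
Scan 40·216^i mod 307 for i = 0, 1, …:
  i=0: 40   i=1: 44   i=2: 294   i=3: 262
  i=4: 104   i=5: 53   i=6: 89   i=7: 190
  i=8: 209   i=9: 15     …   i=13: 39
  i=14: 135
Match at i=14, j=8: a = 14·18 + 8 = 260.

260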